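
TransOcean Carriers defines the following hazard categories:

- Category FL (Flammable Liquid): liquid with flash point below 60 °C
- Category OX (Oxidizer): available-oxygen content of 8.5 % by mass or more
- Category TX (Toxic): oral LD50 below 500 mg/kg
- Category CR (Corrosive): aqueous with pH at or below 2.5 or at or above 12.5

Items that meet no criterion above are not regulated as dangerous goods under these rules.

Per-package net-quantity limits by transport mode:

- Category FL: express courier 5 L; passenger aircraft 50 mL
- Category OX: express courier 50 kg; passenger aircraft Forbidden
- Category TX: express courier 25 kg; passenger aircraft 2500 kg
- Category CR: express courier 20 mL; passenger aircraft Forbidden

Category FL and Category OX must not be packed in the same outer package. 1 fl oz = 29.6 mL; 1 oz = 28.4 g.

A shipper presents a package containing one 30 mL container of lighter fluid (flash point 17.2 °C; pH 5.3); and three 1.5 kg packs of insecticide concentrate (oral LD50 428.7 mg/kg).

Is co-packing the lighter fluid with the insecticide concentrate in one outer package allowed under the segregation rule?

Lighter fluid: flash point 17.2 °C < 60 °C → Category FL (Flammable Liquid).
The insecticide concentrate has oral LD50 428.7 mg/kg, which is < 500 mg/kg, so it is Category TX (Toxic).
No segregation rule bars Category FL with Category TX.

Yes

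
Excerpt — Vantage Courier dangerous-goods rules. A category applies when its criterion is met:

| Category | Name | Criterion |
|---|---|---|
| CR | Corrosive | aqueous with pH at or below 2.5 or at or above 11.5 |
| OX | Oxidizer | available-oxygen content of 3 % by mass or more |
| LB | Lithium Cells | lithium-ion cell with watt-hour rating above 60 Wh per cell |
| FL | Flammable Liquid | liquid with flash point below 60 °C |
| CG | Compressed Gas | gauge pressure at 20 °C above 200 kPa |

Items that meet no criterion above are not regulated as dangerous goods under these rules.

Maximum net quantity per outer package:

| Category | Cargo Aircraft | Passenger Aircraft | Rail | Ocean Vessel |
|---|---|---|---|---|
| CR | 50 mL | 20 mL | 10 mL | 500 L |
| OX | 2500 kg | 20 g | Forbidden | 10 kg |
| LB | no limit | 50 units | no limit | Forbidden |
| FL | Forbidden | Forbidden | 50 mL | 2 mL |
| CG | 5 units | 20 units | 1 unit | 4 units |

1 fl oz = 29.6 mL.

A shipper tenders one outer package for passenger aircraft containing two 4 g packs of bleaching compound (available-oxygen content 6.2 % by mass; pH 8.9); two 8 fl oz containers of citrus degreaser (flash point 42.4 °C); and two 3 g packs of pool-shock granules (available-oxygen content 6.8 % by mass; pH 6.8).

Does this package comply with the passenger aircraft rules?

With available-oxygen content 6.2 % by mass (≥ 3 % by mass), the bleaching compound falls in Category OX.
Citrus degreaser: flash point 42.4 °C < 60 °C → Category FL (Flammable Liquid).
Available-oxygen content 6.8 % by mass meets the Category OX criterion (Oxidizer), so the pool-shock granules are Category OX.
Total Category OX: (two 4 g packs = 8 g) + (two 3 g packs = 6 g) = 14 g.
That is within the Category OX passenger aircraft limit of 20 g.
Category FL quantity: two 8 fl oz containers = 473.6 mL.
By passenger aircraft, Category FL is Forbidden regardless of quantity.

No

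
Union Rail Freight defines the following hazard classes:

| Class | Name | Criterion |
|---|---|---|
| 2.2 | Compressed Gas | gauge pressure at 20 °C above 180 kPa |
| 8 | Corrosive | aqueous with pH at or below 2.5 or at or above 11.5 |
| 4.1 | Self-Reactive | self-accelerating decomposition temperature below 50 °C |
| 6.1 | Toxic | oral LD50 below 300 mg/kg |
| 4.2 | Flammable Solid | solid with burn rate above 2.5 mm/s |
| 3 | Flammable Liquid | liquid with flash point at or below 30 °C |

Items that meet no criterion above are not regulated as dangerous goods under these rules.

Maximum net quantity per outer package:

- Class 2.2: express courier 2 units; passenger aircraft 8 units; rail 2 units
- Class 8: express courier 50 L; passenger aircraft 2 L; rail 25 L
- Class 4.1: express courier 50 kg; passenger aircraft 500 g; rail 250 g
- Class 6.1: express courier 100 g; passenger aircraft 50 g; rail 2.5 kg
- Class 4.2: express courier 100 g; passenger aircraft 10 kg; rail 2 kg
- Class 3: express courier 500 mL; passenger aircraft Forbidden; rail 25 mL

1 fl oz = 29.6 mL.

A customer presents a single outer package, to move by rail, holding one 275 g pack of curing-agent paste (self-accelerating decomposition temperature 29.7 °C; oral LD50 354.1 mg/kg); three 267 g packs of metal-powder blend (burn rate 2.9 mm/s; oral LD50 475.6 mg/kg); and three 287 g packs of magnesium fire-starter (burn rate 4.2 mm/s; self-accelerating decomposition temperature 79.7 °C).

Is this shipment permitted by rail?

Self-accelerating decomposition temperature 29.7 °C meets the Class 4.1 criterion (Self-Reactive), so the curing-agent paste is Class 4.1.
Metal-powder blend: burn rate 2.9 mm/s > 2.5 mm/s → Class 4.2 (Flammable Solid).
Burn rate 4.2 mm/s meets the Class 4.2 criterion (Flammable Solid), so the magnesium fire-starter is Class 4.2.
Class 4.2 net quantity: (three 267 g packs = 801 g) + (three 287 g packs = 861 g) = 1.662 kg.
That is within the Class 4.2 rail limit of 2 kg.
Class 4.1 quantity: 275 g.
275 g > 250 g (rail limit, Class 4.1) — over the limit.

No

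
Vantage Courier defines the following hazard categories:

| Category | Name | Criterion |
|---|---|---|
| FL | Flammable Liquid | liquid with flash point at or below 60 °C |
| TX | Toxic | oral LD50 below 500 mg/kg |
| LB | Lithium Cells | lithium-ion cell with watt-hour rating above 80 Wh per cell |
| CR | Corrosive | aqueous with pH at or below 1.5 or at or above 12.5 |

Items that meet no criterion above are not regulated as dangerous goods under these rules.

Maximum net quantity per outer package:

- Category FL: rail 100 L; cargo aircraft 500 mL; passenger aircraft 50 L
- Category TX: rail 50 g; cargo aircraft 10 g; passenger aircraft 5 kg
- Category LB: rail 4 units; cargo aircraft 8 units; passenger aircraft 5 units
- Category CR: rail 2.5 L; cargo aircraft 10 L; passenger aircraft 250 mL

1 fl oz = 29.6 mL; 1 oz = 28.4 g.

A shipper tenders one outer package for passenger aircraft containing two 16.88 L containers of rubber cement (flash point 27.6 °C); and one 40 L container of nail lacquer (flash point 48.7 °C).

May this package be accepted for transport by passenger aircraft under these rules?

No

Rubber cement: flash point 27.6 °C ≤ 60 °C → Category FL (Flammable Liquid).
The nail lacquer has flash point 48.7 °C, which is ≤ 60 °C, so it is Category FL (Flammable Liquid).
Total Category FL: (two 16.88 L containers = 33.76 L) + 40 L = 73.76 L.
73.76 L exceeds the passenger aircraft limit of 50 L for Category FL.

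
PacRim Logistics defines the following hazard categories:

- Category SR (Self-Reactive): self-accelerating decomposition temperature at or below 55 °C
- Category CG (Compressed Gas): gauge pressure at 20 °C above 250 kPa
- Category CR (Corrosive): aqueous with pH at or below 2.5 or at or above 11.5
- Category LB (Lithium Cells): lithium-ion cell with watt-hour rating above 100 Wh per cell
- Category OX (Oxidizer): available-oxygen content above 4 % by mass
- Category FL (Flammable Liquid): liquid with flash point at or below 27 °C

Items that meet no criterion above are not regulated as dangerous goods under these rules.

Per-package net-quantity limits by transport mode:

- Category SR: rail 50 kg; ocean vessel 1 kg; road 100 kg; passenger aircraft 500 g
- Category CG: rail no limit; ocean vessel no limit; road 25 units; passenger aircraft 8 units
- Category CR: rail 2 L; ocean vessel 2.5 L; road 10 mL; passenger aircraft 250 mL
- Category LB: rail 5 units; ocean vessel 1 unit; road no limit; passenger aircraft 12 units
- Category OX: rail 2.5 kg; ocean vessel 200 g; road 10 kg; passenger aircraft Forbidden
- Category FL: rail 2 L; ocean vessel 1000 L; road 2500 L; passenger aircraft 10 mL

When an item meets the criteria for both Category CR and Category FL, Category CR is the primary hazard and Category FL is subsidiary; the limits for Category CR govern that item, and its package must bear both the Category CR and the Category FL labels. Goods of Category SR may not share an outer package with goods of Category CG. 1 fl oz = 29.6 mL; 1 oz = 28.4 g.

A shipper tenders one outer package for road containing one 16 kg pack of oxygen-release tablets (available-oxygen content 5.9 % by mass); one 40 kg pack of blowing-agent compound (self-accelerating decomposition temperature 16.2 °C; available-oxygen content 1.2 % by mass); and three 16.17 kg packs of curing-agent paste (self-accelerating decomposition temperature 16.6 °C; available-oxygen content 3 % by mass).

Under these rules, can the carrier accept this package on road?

With available-oxygen content 5.9 % by mass (> 4 % by mass), the oxygen-release tablets fall in Category OX.
Blowing-agent compound: self-accelerating decomposition temperature 16.2 °C ≤ 55 °C → Category SR (Self-Reactive).
Self-accelerating decomposition temperature 16.6 °C meets the Category SR criterion (Self-Reactive), so the curing-agent paste is Category SR.
Total Category SR: 40 kg + (three 16.17 kg packs = 48.51 kg) = 88.51 kg.
That is within the Category SR road limit of 100 kg.
Category OX quantity: 16 kg.
16 kg exceeds the road limit of 10 kg for Category OX.
The segregation rule (Category SR with Category CG) does not apply to Category SR with Category OX.

No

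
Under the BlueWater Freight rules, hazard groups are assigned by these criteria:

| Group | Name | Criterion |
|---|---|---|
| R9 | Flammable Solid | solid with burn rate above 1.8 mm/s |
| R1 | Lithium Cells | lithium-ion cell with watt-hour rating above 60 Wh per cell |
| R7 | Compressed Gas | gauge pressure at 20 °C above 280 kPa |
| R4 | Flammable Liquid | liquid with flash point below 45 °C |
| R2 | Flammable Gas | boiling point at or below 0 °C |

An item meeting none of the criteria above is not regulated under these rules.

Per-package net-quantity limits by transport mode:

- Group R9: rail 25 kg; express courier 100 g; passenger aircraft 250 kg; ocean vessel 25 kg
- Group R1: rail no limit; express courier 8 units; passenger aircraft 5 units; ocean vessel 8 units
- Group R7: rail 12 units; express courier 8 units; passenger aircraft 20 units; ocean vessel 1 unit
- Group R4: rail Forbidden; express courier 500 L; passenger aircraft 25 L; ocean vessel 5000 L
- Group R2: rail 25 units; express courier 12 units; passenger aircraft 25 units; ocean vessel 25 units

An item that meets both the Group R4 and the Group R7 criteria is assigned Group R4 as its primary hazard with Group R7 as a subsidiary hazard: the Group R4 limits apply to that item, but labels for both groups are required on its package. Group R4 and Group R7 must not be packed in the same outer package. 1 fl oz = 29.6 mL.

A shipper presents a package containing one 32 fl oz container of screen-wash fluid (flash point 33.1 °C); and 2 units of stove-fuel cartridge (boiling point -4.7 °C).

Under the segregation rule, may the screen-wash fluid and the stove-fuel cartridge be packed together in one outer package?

The screen-wash fluid has flash point 33.1 °C, which is < 45 °C, so it is Group R4 (Flammable Liquid).
The stove-fuel cartridge has boiling point -4.7 °C, which is ≤ 0 °C, so it is Group R2 (Flammable Gas).
No segregation rule bars Group R4 with Group R2.

Yes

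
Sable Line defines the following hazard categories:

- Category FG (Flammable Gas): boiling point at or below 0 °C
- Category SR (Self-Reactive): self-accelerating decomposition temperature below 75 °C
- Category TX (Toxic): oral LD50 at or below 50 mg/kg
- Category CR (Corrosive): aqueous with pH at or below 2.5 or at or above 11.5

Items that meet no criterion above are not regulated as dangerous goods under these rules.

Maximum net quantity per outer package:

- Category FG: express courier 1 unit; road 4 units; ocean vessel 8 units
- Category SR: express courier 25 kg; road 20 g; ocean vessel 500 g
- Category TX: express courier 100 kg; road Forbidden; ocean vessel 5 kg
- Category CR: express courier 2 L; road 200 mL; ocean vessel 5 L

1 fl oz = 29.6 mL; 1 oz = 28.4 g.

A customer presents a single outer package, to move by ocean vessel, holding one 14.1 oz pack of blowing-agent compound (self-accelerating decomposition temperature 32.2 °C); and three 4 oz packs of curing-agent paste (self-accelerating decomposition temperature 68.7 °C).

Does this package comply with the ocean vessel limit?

With self-accelerating decomposition temperature 32.2 °C (< 75 °C), the blowing-agent compound falls in Category SR.
With self-accelerating decomposition temperature 68.7 °C (< 75 °C), the curing-agent paste falls in Category SR.
Category SR net quantity: (one 14.1 oz pack = 400.44 g) + (three 4 oz packs = 340.8 g) = 741.24 g.
That exceeds the Category SR ocean vessel limit of 500 g.

No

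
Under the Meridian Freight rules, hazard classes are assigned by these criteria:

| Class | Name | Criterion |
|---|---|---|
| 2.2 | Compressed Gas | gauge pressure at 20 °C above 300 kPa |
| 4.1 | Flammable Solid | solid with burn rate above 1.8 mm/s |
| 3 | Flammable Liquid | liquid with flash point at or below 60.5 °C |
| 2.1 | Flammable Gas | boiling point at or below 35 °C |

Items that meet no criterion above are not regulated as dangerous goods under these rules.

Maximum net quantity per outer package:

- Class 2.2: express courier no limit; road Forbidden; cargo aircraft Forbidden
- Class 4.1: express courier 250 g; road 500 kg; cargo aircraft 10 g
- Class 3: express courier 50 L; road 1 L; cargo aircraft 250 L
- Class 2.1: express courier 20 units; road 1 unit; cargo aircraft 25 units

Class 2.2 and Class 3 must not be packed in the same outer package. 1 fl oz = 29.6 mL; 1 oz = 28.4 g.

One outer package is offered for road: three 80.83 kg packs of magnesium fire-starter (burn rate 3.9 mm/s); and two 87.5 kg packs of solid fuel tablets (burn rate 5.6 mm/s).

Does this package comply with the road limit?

Yes

The magnesium fire-starter has burn rate 3.9 mm/s, which is > 1.8 mm/s, so it is Class 4.1 (Flammable Solid).
Burn rate 5.6 mm/s meets the Class 4.1 criterion (Flammable Solid), so the solid fuel tablets are Class 4.1.
Class 4.1 net quantity: (three 80.83 kg packs = 242.49 kg) + (two 87.5 kg packs = 175 kg) = 417.49 kg.
417.49 kg ≤ 500 kg (road limit, Class 4.1) — within limit.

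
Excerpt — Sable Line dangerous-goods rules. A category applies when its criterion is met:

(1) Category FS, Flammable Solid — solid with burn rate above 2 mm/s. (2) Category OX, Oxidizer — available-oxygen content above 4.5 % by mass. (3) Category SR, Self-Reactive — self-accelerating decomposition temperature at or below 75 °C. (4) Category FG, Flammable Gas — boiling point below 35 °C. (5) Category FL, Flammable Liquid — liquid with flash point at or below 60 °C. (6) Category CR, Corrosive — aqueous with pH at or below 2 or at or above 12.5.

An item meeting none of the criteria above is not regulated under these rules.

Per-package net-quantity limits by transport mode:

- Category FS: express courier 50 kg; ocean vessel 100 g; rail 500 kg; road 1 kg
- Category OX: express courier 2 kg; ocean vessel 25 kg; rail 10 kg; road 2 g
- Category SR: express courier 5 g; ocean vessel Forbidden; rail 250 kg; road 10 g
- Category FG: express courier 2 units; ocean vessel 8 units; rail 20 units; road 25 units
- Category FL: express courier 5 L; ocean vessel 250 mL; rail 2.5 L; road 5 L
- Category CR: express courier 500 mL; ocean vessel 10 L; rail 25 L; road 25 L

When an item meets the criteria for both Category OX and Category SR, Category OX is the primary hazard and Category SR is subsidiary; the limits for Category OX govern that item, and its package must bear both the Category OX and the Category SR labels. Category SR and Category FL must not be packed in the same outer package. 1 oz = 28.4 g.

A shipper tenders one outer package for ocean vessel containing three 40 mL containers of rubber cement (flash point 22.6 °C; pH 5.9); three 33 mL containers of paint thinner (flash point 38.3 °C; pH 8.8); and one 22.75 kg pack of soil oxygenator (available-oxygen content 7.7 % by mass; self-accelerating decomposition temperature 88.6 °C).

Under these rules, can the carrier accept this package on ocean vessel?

Yes

Flash point 22.6 °C meets the Category FL criterion (Flammable Liquid), so the rubber cement is Category FL.
With flash point 38.3 °C (≤ 60 °C), the paint thinner falls in Category FL.
Available-oxygen content 7.7 % by mass meets the Category OX criterion (Oxidizer), so the soil oxygenator is Category OX.
Category FL net quantity: (three 40 mL containers = 120 mL) + (three 33 mL containers = 99 mL) = 219 mL.
219 mL ≤ 250 mL (ocean vessel limit, Category FL) — within limit.
Category OX quantity: 22.75 kg.
22.75 kg ≤ 25 kg (ocean vessel limit, Category OX) — within limit.
The segregation rule (Category SR with Category FL) does not apply to Category FL with Category OX.
Every hazard category is within its ocean vessel limit and no segregation rule is violated.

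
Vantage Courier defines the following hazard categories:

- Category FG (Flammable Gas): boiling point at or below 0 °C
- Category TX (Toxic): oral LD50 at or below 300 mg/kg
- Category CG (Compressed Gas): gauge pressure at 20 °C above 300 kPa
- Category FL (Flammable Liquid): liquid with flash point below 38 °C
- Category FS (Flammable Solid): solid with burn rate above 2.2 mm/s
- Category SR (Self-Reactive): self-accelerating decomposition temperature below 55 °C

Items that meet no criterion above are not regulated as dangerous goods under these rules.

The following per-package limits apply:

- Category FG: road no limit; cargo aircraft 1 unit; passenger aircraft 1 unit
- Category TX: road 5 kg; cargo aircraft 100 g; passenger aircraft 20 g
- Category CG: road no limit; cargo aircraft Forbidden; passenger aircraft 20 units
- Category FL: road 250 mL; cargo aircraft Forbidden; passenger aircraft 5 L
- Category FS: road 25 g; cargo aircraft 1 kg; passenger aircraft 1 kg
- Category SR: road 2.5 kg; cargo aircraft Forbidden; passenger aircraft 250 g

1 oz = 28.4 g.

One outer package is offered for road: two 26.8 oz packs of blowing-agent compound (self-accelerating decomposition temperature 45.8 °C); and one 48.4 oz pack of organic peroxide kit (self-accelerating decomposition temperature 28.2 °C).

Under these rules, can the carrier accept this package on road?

Blowing-agent compound: self-accelerating decomposition temperature 45.8 °C < 55 °C → Category SR (Self-Reactive).
Organic peroxide kit: self-accelerating decomposition temperature 28.2 °C < 55 °C → Category SR (Self-Reactive).
Total Category SR: (two 26.8 oz packs = 1522.24 g) + (one 48.4 oz pack = 1374.56 g) = 2896.8 g.
2896.8 g > 2.5 kg (road limit, Category SR) — over the limit.

No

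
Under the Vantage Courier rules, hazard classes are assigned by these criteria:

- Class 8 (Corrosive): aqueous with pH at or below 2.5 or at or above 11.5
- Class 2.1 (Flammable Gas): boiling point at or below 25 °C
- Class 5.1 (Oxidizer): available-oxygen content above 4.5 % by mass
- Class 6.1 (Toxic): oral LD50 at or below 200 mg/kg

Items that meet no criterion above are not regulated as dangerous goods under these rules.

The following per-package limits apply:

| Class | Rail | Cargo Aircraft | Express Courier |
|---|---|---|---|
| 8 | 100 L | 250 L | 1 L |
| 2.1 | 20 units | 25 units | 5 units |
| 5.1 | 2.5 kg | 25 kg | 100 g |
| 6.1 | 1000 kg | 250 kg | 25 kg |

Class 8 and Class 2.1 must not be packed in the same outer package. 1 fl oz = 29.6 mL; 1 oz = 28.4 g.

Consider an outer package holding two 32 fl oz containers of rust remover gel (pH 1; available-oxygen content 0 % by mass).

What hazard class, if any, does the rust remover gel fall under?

Rust remover gel: pH 1 ≤ 2.5 → Class 8 (Corrosive).

Class 8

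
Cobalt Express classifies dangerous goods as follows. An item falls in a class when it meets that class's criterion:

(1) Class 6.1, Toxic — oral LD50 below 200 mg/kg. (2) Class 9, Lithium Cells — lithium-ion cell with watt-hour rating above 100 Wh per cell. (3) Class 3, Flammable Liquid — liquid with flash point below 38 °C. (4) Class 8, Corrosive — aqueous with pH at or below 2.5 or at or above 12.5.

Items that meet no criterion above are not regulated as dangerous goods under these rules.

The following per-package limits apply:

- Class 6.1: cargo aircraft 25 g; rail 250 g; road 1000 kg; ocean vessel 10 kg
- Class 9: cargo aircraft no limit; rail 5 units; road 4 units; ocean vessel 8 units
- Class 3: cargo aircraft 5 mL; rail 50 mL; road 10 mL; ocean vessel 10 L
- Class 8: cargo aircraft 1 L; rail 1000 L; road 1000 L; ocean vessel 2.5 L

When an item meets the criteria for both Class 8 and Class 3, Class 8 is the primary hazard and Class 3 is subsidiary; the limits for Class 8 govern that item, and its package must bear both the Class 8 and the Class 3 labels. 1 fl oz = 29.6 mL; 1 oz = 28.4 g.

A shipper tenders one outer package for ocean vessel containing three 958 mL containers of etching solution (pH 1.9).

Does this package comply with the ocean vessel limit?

No

With pH 1.9 (≤ 2.5), the etching solution falls in Class 8.
Class 8 quantity: three 958 mL containers = 2.874 L.
That exceeds the Class 8 ocean vessel limit of 2.5 L.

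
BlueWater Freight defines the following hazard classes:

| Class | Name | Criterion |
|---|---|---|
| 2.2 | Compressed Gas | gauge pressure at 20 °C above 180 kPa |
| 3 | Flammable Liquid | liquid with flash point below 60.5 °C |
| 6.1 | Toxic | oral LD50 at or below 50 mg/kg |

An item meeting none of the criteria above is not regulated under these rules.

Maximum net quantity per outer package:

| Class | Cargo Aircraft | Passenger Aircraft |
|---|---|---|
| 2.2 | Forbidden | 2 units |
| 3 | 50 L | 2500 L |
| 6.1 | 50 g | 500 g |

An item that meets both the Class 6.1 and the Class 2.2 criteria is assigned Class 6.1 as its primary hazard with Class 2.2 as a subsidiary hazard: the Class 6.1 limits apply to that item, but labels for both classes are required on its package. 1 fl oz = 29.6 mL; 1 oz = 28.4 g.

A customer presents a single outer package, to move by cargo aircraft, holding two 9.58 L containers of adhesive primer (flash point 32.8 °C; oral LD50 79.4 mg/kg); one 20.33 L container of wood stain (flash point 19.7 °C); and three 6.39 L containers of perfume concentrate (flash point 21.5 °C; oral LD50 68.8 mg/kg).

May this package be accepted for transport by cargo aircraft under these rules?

No

Adhesive primer: flash point 32.8 °C < 60.5 °C → Class 3 (Flammable Liquid).
Flash point 19.7 °C meets the Class 3 criterion (Flammable Liquid), so the wood stain is Class 3.
Perfume concentrate: flash point 21.5 °C < 60.5 °C → Class 3 (Flammable Liquid).
Class 3 net quantity: (two 9.58 L containers = 19.16 L) + 20.33 L + (three 6.39 L containers = 19.17 L) = 58.66 L.
58.66 L exceeds the cargo aircraft limit of 50 L for Class 3.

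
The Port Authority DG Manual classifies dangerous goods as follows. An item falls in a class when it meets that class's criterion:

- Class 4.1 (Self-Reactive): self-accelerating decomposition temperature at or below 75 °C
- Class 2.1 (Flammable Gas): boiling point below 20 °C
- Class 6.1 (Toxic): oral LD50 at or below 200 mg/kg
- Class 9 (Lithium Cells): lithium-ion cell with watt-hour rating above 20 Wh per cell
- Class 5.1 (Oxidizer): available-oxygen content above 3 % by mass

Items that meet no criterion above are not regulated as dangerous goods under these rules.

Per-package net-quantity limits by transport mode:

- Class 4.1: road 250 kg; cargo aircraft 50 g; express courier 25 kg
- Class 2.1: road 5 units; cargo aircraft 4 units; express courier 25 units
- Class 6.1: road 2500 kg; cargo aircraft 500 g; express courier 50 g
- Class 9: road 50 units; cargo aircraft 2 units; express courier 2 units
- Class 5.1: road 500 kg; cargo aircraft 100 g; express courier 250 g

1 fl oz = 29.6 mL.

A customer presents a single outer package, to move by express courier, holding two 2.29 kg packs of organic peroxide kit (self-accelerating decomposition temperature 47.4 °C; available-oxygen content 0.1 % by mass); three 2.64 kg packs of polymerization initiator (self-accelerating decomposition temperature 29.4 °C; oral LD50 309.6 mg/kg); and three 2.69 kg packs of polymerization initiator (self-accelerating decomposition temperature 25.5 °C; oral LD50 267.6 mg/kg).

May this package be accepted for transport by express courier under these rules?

Organic peroxide kit: self-accelerating decomposition temperature 47.4 °C ≤ 75 °C → Class 4.1 (Self-Reactive).
Self-accelerating decomposition temperature 29.4 °C meets the Class 4.1 criterion (Self-Reactive), so the polymerization initiator is Class 4.1.
Polymerization initiator: self-accelerating decomposition temperature 25.5 °C ≤ 75 °C → Class 4.1 (Self-Reactive).
Total Class 4.1: (two 2.29 kg packs = 4.58 kg) + (three 2.64 kg packs = 7.92 kg) + (three 2.69 kg packs = 8.07 kg) = 20.57 kg.
20.57 kg ≤ 25 kg (express courier limit, Class 4.1) — within limit.

Yes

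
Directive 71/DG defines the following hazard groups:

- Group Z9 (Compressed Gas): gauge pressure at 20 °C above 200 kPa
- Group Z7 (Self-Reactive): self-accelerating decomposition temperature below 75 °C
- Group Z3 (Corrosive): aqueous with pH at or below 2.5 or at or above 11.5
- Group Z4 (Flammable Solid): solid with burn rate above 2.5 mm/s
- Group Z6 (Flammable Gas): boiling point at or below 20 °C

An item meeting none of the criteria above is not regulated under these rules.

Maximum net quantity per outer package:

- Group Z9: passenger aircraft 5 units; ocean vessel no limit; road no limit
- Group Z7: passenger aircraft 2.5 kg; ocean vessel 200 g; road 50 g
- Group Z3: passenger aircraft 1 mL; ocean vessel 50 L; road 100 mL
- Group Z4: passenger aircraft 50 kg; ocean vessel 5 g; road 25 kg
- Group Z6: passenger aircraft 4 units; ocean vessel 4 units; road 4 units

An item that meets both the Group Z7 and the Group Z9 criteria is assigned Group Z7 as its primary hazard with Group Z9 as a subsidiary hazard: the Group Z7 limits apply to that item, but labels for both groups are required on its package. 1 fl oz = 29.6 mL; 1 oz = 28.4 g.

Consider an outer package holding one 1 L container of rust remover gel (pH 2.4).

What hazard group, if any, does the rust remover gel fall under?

The rust remover gel has pH 2.4, which is ≤ 2.5, so it is Group Z3 (Corrosive).

Group Z3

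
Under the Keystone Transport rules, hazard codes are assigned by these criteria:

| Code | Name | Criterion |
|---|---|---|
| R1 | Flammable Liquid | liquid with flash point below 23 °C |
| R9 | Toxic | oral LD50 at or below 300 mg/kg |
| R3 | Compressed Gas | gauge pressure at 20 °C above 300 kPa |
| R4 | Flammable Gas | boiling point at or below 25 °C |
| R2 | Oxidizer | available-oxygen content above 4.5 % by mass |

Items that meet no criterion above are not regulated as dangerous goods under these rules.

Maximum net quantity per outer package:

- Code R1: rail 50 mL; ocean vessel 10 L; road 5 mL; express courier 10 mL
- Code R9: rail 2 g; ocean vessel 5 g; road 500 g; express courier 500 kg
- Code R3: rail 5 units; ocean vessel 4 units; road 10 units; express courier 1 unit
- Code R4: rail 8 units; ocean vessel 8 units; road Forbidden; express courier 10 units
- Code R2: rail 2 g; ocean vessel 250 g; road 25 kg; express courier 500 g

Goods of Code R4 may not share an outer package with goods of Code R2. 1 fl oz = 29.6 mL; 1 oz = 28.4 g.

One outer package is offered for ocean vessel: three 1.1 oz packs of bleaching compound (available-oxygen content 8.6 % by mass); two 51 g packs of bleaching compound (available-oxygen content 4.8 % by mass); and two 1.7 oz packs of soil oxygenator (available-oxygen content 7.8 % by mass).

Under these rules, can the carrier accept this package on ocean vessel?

No

Available-oxygen content 8.6 % by mass meets the Code R2 criterion (Oxidizer), so the bleaching compound is Code R2.
The bleaching compound has available-oxygen content 4.8 % by mass, which is > 4.5 % by mass, so it is Code R2 (Oxidizer).
Soil oxygenator: available-oxygen content 7.8 % by mass > 4.5 % by mass → Code R2 (Oxidizer).
Code R2 net quantity: (three 1.1 oz packs = 93.72 g) + (two 51 g packs = 102 g) + (two 1.7 oz packs = 96.56 g) = 292.28 g.
292.28 g > 250 g (ocean vessel limit, Code R2) — over the limit.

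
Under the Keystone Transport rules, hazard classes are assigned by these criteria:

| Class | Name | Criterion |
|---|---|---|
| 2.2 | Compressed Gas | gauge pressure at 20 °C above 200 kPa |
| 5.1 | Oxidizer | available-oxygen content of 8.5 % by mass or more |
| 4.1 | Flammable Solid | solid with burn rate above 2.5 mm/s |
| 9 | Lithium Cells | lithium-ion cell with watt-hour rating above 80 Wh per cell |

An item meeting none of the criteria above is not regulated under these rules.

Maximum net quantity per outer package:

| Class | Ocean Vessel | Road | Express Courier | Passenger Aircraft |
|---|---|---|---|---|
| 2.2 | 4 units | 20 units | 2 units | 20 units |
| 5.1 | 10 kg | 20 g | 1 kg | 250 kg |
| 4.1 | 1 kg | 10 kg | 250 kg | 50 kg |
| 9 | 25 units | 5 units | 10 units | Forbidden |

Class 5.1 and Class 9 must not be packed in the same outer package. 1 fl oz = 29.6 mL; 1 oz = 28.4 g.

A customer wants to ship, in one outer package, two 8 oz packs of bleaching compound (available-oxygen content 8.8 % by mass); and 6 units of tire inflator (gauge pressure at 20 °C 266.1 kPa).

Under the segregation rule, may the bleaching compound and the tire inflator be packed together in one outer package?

Yes

With available-oxygen content 8.8 % by mass (≥ 8.5 % by mass), the bleaching compound falls in Class 5.1.
Gauge pressure at 20 °C 266.1 kPa meets the Class 2.2 criterion (Compressed Gas), so the tire inflator is Class 2.2.
No segregation rule bars Class 5.1 with Class 2.2.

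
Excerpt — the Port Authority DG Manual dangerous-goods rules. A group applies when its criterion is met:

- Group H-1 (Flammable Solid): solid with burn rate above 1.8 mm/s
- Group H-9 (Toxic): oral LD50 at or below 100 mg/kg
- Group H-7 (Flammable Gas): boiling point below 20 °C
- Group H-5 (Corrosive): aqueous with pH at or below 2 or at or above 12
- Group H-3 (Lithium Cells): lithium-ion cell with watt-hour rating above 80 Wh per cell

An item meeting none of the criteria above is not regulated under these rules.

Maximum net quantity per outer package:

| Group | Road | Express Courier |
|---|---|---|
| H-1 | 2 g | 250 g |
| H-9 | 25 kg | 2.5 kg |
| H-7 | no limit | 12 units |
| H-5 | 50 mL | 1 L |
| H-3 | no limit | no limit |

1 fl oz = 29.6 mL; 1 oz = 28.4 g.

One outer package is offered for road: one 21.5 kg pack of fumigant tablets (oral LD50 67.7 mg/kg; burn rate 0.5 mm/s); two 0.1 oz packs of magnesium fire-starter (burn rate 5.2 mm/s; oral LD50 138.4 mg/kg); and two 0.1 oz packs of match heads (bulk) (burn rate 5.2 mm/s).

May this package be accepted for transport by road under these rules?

Oral LD50 67.7 mg/kg meets the Group H-9 criterion (Toxic), so the fumigant tablets are Group H-9.
Burn rate 5.2 mm/s meets the Group H-1 criterion (Flammable Solid), so the magnesium fire-starter is Group H-1.
Match heads (bulk): burn rate 5.2 mm/s > 1.8 mm/s → Group H-1 (Flammable Solid).
Group H-1 net quantity: (two 0.1 oz packs = 5.68 g) + (two 0.1 oz packs = 5.68 g) = 11.36 g.
11.36 g > 2 g (road limit, Group H-1) — over the limit.
Group H-9 quantity: 21.5 kg.
21.5 kg is within the road limit of 25 kg for Group H-9.

No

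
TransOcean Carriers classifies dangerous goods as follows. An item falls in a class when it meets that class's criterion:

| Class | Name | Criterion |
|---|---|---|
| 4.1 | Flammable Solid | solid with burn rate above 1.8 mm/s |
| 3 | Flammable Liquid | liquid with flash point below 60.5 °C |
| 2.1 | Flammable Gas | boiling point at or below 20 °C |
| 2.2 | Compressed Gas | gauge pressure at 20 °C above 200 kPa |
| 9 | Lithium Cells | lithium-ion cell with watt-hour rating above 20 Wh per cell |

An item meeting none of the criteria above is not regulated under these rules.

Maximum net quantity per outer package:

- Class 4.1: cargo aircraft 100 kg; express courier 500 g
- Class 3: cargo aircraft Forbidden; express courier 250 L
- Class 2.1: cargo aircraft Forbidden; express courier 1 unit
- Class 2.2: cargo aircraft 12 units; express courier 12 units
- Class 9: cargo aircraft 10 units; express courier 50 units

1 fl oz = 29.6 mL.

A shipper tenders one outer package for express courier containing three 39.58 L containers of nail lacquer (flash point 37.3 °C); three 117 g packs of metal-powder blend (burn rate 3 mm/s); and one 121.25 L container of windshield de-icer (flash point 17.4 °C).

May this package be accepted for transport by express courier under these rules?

Flash point 37.3 °C meets the Class 3 criterion (Flammable Liquid), so the nail lacquer is Class 3.
With burn rate 3 mm/s (> 1.8 mm/s), the metal-powder blend falls in Class 4.1.
Flash point 17.4 °C meets the Class 3 criterion (Flammable Liquid), so the windshield de-icer is Class 3.
Class 3 net quantity: (three 39.58 L containers = 118.74 L) + 121.25 L = 239.99 L.
239.99 L is within the express courier limit of 250 L for Class 3.
Class 4.1 quantity: three 117 g packs = 351 g.
351 g is within the express courier limit of 500 g for Class 4.1.
Every hazard class is within its express courier limit and no segregation rule is violated.

Yes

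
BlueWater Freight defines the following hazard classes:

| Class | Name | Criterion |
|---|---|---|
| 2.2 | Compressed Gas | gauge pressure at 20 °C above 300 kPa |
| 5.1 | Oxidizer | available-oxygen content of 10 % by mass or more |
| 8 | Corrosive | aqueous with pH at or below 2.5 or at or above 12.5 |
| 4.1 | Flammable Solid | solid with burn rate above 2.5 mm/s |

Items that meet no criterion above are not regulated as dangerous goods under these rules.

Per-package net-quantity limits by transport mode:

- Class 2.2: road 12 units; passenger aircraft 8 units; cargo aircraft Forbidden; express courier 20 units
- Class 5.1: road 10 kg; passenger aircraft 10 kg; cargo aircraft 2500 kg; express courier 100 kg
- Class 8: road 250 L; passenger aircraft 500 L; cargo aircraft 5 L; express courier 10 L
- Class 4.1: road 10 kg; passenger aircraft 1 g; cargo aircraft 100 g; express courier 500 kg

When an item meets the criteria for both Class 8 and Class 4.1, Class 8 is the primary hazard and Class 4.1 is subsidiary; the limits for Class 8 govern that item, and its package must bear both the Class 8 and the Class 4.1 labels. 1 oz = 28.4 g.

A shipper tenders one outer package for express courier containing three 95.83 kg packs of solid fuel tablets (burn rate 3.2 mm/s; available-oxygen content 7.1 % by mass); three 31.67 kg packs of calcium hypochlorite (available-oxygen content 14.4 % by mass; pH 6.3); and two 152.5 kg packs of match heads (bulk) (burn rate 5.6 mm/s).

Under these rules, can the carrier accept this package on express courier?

No

With burn rate 3.2 mm/s (> 2.5 mm/s), the solid fuel tablets fall in Class 4.1.
With available-oxygen content 14.4 % by mass (≥ 10 % by mass), the calcium hypochlorite falls in Class 5.1.
With burn rate 5.6 mm/s (> 2.5 mm/s), the match heads (bulk) fall in Class 4.1.
Class 4.1 net quantity: (three 95.83 kg packs = 287.49 kg) + (two 152.5 kg packs = 305 kg) = 592.49 kg.
592.49 kg exceeds the express courier limit of 500 kg for Class 4.1.
Class 5.1 quantity: three 31.67 kg packs = 95.01 kg.
That is within the Class 5.1 express courier limit of 100 kg.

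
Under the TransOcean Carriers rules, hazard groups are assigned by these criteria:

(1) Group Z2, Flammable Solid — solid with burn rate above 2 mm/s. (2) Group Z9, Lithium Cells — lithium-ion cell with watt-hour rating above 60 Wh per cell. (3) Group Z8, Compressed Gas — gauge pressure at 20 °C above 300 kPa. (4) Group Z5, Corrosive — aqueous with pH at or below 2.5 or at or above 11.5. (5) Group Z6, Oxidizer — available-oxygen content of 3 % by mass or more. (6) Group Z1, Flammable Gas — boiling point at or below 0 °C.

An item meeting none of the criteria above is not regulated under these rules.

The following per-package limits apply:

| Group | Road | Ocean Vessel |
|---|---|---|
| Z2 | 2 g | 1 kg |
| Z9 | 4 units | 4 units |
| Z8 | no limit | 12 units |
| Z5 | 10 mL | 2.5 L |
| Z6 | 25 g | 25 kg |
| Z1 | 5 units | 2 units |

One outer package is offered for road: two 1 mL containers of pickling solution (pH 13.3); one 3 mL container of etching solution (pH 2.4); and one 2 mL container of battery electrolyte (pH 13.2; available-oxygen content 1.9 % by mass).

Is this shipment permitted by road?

The pickling solution has pH 13.3, which is ≥ 11.5, so it is Group Z5 (Corrosive).
The etching solution has pH 2.4, which is ≤ 2.5, so it is Group Z5 (Corrosive).
Battery electrolyte: pH 13.2 ≥ 11.5 → Group Z5 (Corrosive).
Group Z5 net quantity: (two 1 mL containers = 2 mL) + 3 mL + 2 mL = 7 mL.
That is within the Group Z5 road limit of 10 mL.

Yes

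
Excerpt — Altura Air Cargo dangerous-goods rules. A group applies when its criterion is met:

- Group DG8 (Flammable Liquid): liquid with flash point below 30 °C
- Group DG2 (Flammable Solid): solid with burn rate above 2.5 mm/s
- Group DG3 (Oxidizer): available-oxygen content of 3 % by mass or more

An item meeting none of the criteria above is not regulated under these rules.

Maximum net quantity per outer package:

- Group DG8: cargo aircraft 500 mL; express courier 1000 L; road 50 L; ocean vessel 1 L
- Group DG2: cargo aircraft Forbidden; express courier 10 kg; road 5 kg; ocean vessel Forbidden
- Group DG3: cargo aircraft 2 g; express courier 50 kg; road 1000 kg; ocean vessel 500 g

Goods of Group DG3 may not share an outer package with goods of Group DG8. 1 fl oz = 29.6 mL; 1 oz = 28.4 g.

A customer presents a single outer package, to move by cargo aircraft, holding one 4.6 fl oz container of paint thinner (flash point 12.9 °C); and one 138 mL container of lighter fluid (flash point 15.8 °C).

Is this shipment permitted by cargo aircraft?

With flash point 12.9 °C (< 30 °C), the paint thinner falls in Group DG8.
Lighter fluid: flash point 15.8 °C < 30 °C → Group DG8 (Flammable Liquid).
Total Group DG8: (one 4.6 fl oz container = 136.16 mL) + 138 mL = 274.16 mL.
274.16 mL is within the cargo aircraft limit of 500 mL for Group DG8.

Yes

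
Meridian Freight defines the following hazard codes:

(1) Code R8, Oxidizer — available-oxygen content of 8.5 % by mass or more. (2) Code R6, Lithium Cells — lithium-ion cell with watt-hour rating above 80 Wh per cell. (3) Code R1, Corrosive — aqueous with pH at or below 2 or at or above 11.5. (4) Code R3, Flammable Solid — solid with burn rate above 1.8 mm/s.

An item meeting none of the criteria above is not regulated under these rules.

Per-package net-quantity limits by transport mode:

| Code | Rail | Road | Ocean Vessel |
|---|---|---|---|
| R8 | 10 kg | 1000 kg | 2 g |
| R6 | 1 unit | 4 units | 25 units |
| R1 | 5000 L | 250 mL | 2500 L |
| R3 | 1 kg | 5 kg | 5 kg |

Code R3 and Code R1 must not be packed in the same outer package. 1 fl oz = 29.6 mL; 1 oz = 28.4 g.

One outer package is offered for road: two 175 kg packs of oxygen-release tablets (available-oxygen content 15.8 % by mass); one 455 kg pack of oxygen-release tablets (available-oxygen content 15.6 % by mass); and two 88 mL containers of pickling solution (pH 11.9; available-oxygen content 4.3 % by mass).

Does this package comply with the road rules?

Yes

The oxygen-release tablets have available-oxygen content 15.8 % by mass, which is ≥ 8.5 % by mass, so they are Code R8 (Oxidizer).
Oxygen-release tablets: available-oxygen content 15.6 % by mass ≥ 8.5 % by mass → Code R8 (Oxidizer).
The pickling solution has pH 11.9, which is ≥ 11.5, so it is Code R1 (Corrosive).
Total Code R8: (two 175 kg packs = 350 kg) + 455 kg = 805 kg.
That is within the Code R8 road limit of 1000 kg.
Code R1 quantity: two 88 mL containers = 176 mL.
176 mL ≤ 250 mL (road limit, Code R1) — within limit.
The segregation rule (Code R3 with Code R1) does not apply to Code R8 with Code R1.
Every hazard code is within its road limit and no segregation rule is violated.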